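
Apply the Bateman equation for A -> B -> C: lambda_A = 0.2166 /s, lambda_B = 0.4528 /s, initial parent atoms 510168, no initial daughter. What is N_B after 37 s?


N_B(t) = lambda_A * N_A0 / (lambda_B - lambda_A) * [exp(-lambda_A*t) - exp(-lambda_B*t)]
exp(-0.2166*37) = 3.307327e-04; exp(-0.4528*37) = 5.296683e-08
N_B = 0.2166 * 510168 / (0.4528 - 0.2166) * (3.307327e-04 - 5.296683e-08)
N_B = 154.70

154.70


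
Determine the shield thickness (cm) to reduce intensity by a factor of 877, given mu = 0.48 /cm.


x = ln(factor) / mu
x = ln(877) / 0.48
x = 14.118 cm

14.118


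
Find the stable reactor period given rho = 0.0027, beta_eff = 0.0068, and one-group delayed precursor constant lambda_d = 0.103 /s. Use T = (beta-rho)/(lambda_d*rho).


T = (beta - rho) / (lambda_d * rho)
T = (0.0068 - 0.0027) / (0.103 * 0.0027)
T = 14.743 s

14.743


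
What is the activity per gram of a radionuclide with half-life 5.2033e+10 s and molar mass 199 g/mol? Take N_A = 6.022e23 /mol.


lambda = ln(2) / t_half = ln(2) / 5.2033e+10 = 1.332130e-11 /s
SA = lambda * N_A / M
SA = 1.332130e-11 * 6.022e23 / 199
SA = 4.0312e+10 Bq/g

4.0312e+10


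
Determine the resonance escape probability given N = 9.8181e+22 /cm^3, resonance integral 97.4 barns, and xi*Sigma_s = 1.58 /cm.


p = exp(-N * I * 1e-24 / (xi*Sigma_s))
p = exp(-9.8181e+22 * 97.4 * 1e-24 / 1.58)
p = 0.0023522

0.0023522


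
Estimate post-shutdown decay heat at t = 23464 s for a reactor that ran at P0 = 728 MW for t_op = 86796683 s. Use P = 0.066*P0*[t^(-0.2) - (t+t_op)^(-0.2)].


P/P0 = 0.066 * [t^(-0.2) - (t + t_op)^(-0.2)]
P/P0 = 0.066 * [23464^(-0.2) - (23464 + 86796683)^(-0.2)]
P/P0 = 0.066 * [0.1336348 - 0.02583901] = 0.007114522
P = 728 * 0.007114522 = 5.1794 MW

5.1794


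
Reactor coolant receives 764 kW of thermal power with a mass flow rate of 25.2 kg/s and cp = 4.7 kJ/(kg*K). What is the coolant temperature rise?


dT = Q / (m_dot * cp)
dT = 764 / (25.2 * 4.7)
dT = 6.4505 C

6.4505


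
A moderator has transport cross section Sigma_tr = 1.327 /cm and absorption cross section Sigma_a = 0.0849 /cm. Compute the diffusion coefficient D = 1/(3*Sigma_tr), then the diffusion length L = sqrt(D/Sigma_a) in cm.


D = 1 / (3 * Sigma_tr) = 1 / (3 * 1.327) = 0.2511932 cm
L = sqrt(D / Sigma_a)
L = sqrt(0.2511932 / 0.0849)
L = 1.7201 cm

1.7201


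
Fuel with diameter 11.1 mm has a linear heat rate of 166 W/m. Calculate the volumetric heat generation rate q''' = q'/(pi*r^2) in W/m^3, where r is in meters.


r = D / 2 / 1000 = 11.1 / 2 / 1000 = 0.00555 m
q''' = q' / (pi * r^2)
q''' = 166 / (pi * 0.00555^2)
q''' = 1.7154e+06 W/m^3

1.7154e+06


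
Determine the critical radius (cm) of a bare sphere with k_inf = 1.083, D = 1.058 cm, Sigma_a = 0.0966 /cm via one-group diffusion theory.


L^2 = D / Sigma_a = 1.058 / 0.0966 = 10.95238 cm^2
B_m^2 = (k_inf - 1) / L^2 = (1.083 - 1) / 10.95238 = 0.007578262 /cm^2
For a bare sphere: B_g = pi/R, so R_c = pi / sqrt(B_m^2)
R_c = pi / sqrt(0.007578262) = 36.088 cm

36.088


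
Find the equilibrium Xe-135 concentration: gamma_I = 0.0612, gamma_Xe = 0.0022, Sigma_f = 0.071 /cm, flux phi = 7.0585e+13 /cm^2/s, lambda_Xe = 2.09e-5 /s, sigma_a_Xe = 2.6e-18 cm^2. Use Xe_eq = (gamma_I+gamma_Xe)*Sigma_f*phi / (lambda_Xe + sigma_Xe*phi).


Xe_eq = (gamma_I + gamma_Xe) * Sigma_f * phi / (lambda_Xe + sigma_Xe * phi)
Numerator = (0.0612 + 0.0022) * 0.071 * 7.0585e+13 = 3.177313e+11
Denominator = 2.09e-5 + 2.6e-18 * 7.0585e+13 = 2.044210e-04
Xe_eq = 3.177313e+11 / 2.044210e-04 = 1.5543e+15 /cm^3

1.5543e+15


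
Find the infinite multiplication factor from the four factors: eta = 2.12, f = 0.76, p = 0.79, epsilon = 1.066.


k_inf = eta * f * p * epsilon
k_inf = 2.12 * 0.76 * 0.79 * 1.066
k_inf = 1.3569

1.3569


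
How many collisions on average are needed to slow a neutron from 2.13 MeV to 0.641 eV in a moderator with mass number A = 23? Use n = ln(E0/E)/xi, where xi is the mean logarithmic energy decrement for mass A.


xi = 1 + (A-1)^2/(2A)*ln((A-1)/(A+1)) = 0.08448899 (for A = 23)
n = ln(E0/E) / xi
n = ln(2.13e6 / 0.641) / 0.08448899
n = ln(3.322933e+06) / 0.08448899 = 177.73

177.73


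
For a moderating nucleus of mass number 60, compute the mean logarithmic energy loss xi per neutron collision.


xi = 1 + (A-1)^2/(2A) * ln((A-1)/(A+1))
xi = 1 + (60-1)^2/(2*60) * ln((60-1)/(60 +1))
xi = 0.032966

0.032966


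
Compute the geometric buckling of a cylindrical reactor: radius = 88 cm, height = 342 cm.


B^2 = (2.405/R)^2 + (pi/H)^2
B^2 = (2.405/88)^2 + (pi/342)^2
B^2 = 8.3129e-04 /cm^2

8.3129e-04


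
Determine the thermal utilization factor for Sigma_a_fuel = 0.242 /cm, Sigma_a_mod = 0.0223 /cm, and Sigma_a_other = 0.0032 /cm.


f = Sigma_a_fuel / (Sigma_a_fuel + Sigma_a_mod + Sigma_a_other)
f = 0.242 / (0.242 + 0.0223 + 0.0032)
f = 0.90467

0.90467


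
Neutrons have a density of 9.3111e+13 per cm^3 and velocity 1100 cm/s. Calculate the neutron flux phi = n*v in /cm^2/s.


phi = n * v
phi = 9.3111e+13 * 1100
phi = 1.0242e+17 /cm^2/s

1.0242e+17


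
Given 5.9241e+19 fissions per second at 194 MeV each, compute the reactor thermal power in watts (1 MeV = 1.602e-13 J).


P = fission_rate * E_MeV * 1.602e-13
P = 5.9241e+19 * 194 * 1.602e-13
P = 1.8411e+09 W

1.8411e+09


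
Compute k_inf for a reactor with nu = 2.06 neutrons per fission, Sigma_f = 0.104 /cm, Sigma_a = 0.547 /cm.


k_inf = nu * Sigma_f / Sigma_a
k_inf = 2.06 * 0.104 / 0.547
k_inf = 0.39166

0.39166


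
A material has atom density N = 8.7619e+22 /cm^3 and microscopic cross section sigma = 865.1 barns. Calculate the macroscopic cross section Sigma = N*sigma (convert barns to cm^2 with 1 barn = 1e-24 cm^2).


Sigma = N * sigma_barns * 1e-24
Sigma = 8.7619e+22 * 865.1 * 1e-24
Sigma = 75.799 /cm

75.799


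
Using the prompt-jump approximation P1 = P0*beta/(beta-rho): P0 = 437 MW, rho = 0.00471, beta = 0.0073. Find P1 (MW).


P1/P0 = beta / (beta - rho)
P1/P0 = 0.0073 / (0.0073 - 0.00471) = 2.818533
P1 = 437 * 2.818533 = 1231.7 MW

1231.7


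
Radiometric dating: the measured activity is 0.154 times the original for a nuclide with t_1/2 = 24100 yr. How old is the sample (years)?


lambda = ln(2) / t_half = ln(2) / 24100 = 2.876129e-05 /yr
t = -ln(A/A0) / lambda
t = -ln(0.154) / 2.876129e-05
t = 65046 yr

65046


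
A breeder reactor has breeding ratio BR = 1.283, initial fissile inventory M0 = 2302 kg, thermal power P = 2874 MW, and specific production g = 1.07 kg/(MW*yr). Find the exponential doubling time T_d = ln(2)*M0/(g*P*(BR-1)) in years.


Breeding gain G = BR - 1 = 1.283 - 1 = 0.283
Fissile production rate = g * P * G = 1.07 * 2874 * 0.283 = 870.27594 kg/yr
T_d = ln(2) * M0 / (g * P * G)
T_d = ln(2) * 2302 / 870.27594 = 1.8335 yr

1.8335


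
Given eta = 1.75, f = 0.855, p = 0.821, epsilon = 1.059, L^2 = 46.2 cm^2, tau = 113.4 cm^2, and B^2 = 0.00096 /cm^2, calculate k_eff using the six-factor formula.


k_inf = eta*f*p*eps = 1.75*0.855*0.821*1.059 = 1.300898
P_TNL = 1/(1 + L^2*B^2) = 1/(1 + 46.2*0.00096) = 0.9575316
P_FNL = exp(-B^2*tau) = exp(-0.00096*113.4) = 0.8968524
k_eff = k_inf * P_TNL * P_FNL = 1.300898 * 0.9575316 * 0.8968524
k_eff = 1.1172

1.1172


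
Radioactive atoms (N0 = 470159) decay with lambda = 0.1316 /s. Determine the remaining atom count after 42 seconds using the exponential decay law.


N = N0 * exp(-lambda * t)
N = 470159 * exp(-0.1316 * 42)
N = 1869.9

1869.9


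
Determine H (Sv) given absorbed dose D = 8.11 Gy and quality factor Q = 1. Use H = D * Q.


H = D * Q
H = 8.11 * 1
H = 8.1100 Sv

8.1100


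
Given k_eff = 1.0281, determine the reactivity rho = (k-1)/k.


rho = (k_eff - 1) / k_eff
rho = (1.0281 - 1) / 1.0281
rho = 0.027332

0.027332


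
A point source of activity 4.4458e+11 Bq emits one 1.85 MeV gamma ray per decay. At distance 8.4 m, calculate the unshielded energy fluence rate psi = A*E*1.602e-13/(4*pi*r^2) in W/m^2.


psi = A * E * 1.602e-13 / (4*pi*r^2)
psi = 4.4458e+11 * 1.85 * 1.602e-13 / (4*pi*8.4^2)
psi = 1.4860e-04 W/m^2

1.4860e-04


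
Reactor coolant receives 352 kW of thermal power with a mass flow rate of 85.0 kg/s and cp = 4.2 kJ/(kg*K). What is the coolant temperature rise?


dT = Q / (m_dot * cp)
dT = 352 / (85.0 * 4.2)
dT = 0.98599 C

0.98599


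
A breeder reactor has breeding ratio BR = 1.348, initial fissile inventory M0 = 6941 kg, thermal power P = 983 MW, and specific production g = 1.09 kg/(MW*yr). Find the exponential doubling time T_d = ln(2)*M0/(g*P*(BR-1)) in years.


Breeding gain G = BR - 1 = 1.348 - 1 = 0.348
Fissile production rate = g * P * G = 1.09 * 983 * 0.348 = 372.87156 kg/yr
T_d = ln(2) * M0 / (g * P * G)
T_d = ln(2) * 6941 / 372.87156 = 12.903 yr

12.903


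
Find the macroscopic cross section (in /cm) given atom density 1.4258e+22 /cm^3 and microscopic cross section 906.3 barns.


Sigma = N * sigma_barns * 1e-24
Sigma = 1.4258e+22 * 906.3 * 1e-24
Sigma = 12.922 /cm

12.922


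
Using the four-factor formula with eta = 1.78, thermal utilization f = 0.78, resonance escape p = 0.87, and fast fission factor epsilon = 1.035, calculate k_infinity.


k_inf = eta * f * p * epsilon
k_inf = 1.78 * 0.78 * 0.87 * 1.035
k_inf = 1.2502

1.2502


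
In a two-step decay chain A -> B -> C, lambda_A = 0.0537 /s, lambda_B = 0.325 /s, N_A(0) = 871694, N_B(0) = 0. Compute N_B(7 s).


N_B(t) = lambda_A * N_A0 / (lambda_B - lambda_A) * [exp(-lambda_A*t) - exp(-lambda_B*t)]
exp(-0.0537*7) = 0.6866710; exp(-0.325*7) = 0.1027969
N_B = 0.0537 * 871694 / (0.325 - 0.0537) * (0.6866710 - 0.1027969)
N_B = 100741

100741


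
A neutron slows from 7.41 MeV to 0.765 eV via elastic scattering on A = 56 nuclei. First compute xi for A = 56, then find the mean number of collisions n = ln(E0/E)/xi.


xi = 1 + (A-1)^2/(2A)*ln((A-1)/(A+1)) = 0.03529286 (for A = 56)
n = ln(E0/E) / xi
n = ln(7.41e6 / 0.765) / 0.03529286
n = ln(9.686275e+06) / 0.03529286 = 455.79

455.79


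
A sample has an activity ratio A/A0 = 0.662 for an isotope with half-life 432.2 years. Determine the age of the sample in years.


lambda = ln(2) / t_half = ln(2) / 432.2 = 0.001603765 /yr
t = -ln(A/A0) / lambda
t = -ln(0.662) / 0.001603765
t = 257.20 yr

257.20


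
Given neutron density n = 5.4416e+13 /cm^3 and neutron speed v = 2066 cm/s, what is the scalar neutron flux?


phi = n * v
phi = 5.4416e+13 * 2066
phi = 1.1242e+17 /cm^2/s

1.1242e+17


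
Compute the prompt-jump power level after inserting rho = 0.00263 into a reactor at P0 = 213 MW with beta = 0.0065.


P1/P0 = beta / (beta - rho)
P1/P0 = 0.0065 / (0.0065 - 0.00263) = 1.679587
P1 = 213 * 1.679587 = 357.75 MW

357.75


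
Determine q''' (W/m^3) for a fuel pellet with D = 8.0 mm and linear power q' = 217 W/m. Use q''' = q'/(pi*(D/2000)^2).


r = D / 2 / 1000 = 8.0 / 2 / 1000 = 0.004 m
q''' = q' / (pi * r^2)
q''' = 217 / (pi * 0.004^2)
q''' = 4.3171e+06 W/m^3

4.3171e+06


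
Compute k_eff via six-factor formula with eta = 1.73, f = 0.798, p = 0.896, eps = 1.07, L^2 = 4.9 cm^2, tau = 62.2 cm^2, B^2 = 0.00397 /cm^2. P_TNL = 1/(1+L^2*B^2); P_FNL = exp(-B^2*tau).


k_inf = eta*f*p*eps = 1.73*0.798*0.896*1.07 = 1.323551
P_TNL = 1/(1 + L^2*B^2) = 1/(1 + 4.9*0.00397) = 0.9809182
P_FNL = exp(-B^2*tau) = exp(-0.00397*62.2) = 0.7811923
k_eff = k_inf * P_TNL * P_FNL = 1.323551 * 0.9809182 * 0.7811923
k_eff = 1.0142

1.0142


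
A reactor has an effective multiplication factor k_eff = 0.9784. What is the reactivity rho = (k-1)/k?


rho = (k_eff - 1) / k_eff
rho = (0.9784 - 1) / 0.9784
rho = -0.022077

-0.022077


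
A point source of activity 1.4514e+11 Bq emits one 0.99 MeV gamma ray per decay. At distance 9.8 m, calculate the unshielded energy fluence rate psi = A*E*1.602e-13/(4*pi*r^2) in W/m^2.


psi = A * E * 1.602e-13 / (4*pi*r^2)
psi = 1.4514e+11 * 0.99 * 1.602e-13 / (4*pi*9.8^2)
psi = 1.9073e-05 W/m^2

1.9073e-05


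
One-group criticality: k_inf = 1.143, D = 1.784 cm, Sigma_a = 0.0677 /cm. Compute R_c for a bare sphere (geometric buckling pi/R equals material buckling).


L^2 = D / Sigma_a = 1.784 / 0.0677 = 26.35155 cm^2
B_m^2 = (k_inf - 1) / L^2 = (1.143 - 1) / 26.35155 = 0.005426626 /cm^2
For a bare sphere: B_g = pi/R, so R_c = pi / sqrt(B_m^2)
R_c = pi / sqrt(0.005426626) = 42.647 cm

42.647


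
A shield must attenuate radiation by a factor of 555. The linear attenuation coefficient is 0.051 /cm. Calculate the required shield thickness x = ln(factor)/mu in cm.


x = ln(factor) / mu
x = ln(555) / 0.051
x = 123.90 cm

123.90


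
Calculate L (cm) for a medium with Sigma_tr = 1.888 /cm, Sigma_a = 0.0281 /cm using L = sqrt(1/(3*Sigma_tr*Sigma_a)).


D = 1 / (3 * Sigma_tr) = 1 / (3 * 1.888) = 0.1765537 cm
L = sqrt(D / Sigma_a)
L = sqrt(0.1765537 / 0.0281)
L = 2.5066 cm

2.5066


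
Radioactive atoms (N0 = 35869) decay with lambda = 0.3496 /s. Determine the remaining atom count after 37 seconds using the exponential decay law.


N = N0 * exp(-lambda * t)
N = 35869 * exp(-0.3496 * 37)
N = 0.086503

0.086503


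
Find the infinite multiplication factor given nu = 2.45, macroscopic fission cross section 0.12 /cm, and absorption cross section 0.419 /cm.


k_inf = nu * Sigma_f / Sigma_a
k_inf = 2.45 * 0.12 / 0.419
k_inf = 0.70167

0.70167


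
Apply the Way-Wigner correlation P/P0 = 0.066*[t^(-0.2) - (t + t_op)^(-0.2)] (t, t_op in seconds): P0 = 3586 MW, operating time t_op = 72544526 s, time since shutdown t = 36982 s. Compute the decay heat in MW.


P/P0 = 0.066 * [t^(-0.2) - (t + t_op)^(-0.2)]
P/P0 = 0.066 * [36982^(-0.2) - (36982 + 72544526)^(-0.2)]
P/P0 = 0.066 * [0.1220118 - 0.02678149] = 0.006285200
P = 3586 * 0.006285200 = 22.539 MW

22.539


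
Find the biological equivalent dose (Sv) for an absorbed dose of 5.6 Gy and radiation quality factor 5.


H = D * Q
H = 5.6 * 5
H = 28.000 Sv

28.000


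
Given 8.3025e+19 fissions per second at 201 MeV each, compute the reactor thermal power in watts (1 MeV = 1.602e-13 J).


P = fission_rate * E_MeV * 1.602e-13
P = 8.3025e+19 * 201 * 1.602e-13
P = 2.6734e+09 W

2.6734e+09


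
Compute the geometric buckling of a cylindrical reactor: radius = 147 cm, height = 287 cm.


B^2 = (2.405/R)^2 + (pi/H)^2
B^2 = (2.405/147)^2 + (pi/287)^2
B^2 = 3.8749e-04 /cm^2

3.8749e-04


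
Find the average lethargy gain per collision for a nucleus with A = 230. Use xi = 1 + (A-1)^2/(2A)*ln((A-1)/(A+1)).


xi = 1 + (A-1)^2/(2A) * ln((A-1)/(A+1))
xi = 1 + (230-1)^2/(2*230) * ln((230-1)/(230 +1))
xi = 0.0086705

0.0086705


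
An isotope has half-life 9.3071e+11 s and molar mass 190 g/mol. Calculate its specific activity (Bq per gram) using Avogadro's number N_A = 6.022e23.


lambda = ln(2) / t_half = ln(2) / 9.3071e+11 = 7.447510e-13 /s
SA = lambda * N_A / M
SA = 7.447510e-13 * 6.022e23 / 190
SA = 2.3605e+09 Bq/g

2.3605e+09


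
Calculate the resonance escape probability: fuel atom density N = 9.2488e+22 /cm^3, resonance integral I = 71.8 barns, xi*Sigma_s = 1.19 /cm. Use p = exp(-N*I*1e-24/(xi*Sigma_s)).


p = exp(-N * I * 1e-24 / (xi*Sigma_s))
p = exp(-9.2488e+22 * 71.8 * 1e-24 / 1.19)
p = 0.0037712

0.0037712


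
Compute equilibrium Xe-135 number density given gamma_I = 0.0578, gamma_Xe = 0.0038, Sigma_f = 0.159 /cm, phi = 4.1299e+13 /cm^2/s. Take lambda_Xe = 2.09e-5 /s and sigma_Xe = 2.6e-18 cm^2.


Xe_eq = (gamma_I + gamma_Xe) * Sigma_f * phi / (lambda_Xe + sigma_Xe * phi)
Numerator = (0.0578 + 0.0038) * 0.159 * 4.1299e+13 = 4.044989e+11
Denominator = 2.09e-5 + 2.6e-18 * 4.1299e+13 = 1.282774e-04
Xe_eq = 4.044989e+11 / 1.282774e-04 = 3.1533e+15 /cm^3

3.1533e+15


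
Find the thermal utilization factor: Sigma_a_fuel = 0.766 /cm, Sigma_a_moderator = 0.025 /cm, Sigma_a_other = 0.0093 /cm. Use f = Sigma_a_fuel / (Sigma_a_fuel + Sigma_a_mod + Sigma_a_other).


f = Sigma_a_fuel / (Sigma_a_fuel + Sigma_a_mod + Sigma_a_other)
f = 0.766 / (0.766 + 0.025 + 0.0093)
f = 0.95714

0.95714


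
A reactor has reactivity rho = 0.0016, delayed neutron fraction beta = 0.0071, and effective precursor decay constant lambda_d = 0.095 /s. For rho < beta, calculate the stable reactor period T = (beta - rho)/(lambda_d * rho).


T = (beta - rho) / (lambda_d * rho)
T = (0.0071 - 0.0016) / (0.095 * 0.0016)
T = 36.184 s

36.184


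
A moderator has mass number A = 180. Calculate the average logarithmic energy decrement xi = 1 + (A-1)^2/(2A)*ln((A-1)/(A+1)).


xi = 1 + (A-1)^2/(2A) * ln((A-1)/(A+1))
xi = 1 + (180-1)^2/(2*180) * ln((180-1)/(180 +1))
xi = 0.011070

0.011070


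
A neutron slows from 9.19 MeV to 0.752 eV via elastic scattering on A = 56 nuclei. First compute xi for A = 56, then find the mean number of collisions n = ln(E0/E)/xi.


xi = 1 + (A-1)^2/(2A)*ln((A-1)/(A+1)) = 0.03529286 (for A = 56)
n = ln(E0/E) / xi
n = ln(9.19e6 / 0.752) / 0.03529286
n = ln(1.222074e+07) / 0.03529286 = 462.38

462.38


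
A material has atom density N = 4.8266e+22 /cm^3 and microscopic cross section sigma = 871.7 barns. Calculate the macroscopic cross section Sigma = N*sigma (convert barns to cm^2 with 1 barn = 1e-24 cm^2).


Sigma = N * sigma_barns * 1e-24
Sigma = 4.8266e+22 * 871.7 * 1e-24
Sigma = 42.073 /cm

42.073


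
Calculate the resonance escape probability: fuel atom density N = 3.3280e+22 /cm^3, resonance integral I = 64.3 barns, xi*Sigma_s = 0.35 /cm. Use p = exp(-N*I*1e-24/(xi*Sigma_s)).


p = exp(-N * I * 1e-24 / (xi*Sigma_s))
p = exp(-3.3280e+22 * 64.3 * 1e-24 / 0.35)
p = 0.0022117

0.0022117


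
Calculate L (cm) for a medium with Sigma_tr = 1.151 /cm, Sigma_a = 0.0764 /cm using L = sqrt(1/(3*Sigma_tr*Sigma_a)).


D = 1 / (3 * Sigma_tr) = 1 / (3 * 1.151) = 0.2896032 cm
L = sqrt(D / Sigma_a)
L = sqrt(0.2896032 / 0.0764)
L = 1.9470 cm

1.9470


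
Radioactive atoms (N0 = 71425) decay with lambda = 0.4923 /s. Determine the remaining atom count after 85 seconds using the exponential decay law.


N = N0 * exp(-lambda * t)
N = 71425 * exp(-0.4923 * 85)
N = 4.7927e-14

4.7927e-14


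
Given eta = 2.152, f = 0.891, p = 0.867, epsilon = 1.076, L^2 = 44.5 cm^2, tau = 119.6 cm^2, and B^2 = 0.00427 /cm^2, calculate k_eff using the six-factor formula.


k_inf = eta*f*p*eps = 2.152*0.891*0.867*1.076 = 1.788757
P_TNL = 1/(1 + L^2*B^2) = 1/(1 + 44.5*0.00427) = 0.8403255
P_FNL = exp(-B^2*tau) = exp(-0.00427*119.6) = 0.6000802
k_eff = k_inf * P_TNL * P_FNL = 1.788757 * 0.8403255 * 0.6000802
k_eff = 0.90200

0.90200


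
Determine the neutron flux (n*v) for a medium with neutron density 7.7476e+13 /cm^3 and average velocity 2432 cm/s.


phi = n * v
phi = 7.7476e+13 * 2432
phi = 1.8842e+17 /cm^2/s

1.8842e+17


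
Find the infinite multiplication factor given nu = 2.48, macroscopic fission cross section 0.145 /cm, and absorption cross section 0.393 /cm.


k_inf = nu * Sigma_f / Sigma_a
k_inf = 2.48 * 0.145 / 0.393
k_inf = 0.91501

0.91501


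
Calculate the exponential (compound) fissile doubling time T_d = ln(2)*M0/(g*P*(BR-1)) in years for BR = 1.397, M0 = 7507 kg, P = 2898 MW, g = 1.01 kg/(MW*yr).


Breeding gain G = BR - 1 = 1.397 - 1 = 0.397
Fissile production rate = g * P * G = 1.01 * 2898 * 0.397 = 1162.01106 kg/yr
T_d = ln(2) * M0 / (g * P * G)
T_d = ln(2) * 7507 / 1162.01106 = 4.4780 yr

4.4780


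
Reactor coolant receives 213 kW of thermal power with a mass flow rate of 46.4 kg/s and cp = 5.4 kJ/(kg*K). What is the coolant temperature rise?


dT = Q / (m_dot * cp)
dT = 213 / (46.4 * 5.4)
dT = 0.85010 C

0.85010


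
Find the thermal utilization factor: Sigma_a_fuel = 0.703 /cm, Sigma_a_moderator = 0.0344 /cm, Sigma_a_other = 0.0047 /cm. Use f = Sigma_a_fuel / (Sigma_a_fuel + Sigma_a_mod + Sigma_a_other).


f = Sigma_a_fuel / (Sigma_a_fuel + Sigma_a_mod + Sigma_a_other)
f = 0.703 / (0.703 + 0.0344 + 0.0047)
f = 0.94731

0.94731


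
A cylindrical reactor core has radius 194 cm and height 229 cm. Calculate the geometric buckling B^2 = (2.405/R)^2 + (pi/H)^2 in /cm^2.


B^2 = (2.405/R)^2 + (pi/H)^2
B^2 = (2.405/194)^2 + (pi/229)^2
B^2 = 3.4189e-04 /cm^2

3.4189e-04


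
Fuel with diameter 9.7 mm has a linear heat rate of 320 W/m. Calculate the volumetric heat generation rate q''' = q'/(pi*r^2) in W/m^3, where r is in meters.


r = D / 2 / 1000 = 9.7 / 2 / 1000 = 0.00485 m
q''' = q' / (pi * r^2)
q''' = 320 / (pi * 0.00485^2)
q''' = 4.3303e+06 W/m^3

4.3303e+06


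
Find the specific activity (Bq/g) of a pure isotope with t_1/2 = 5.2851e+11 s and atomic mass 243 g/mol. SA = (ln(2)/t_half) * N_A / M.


lambda = ln(2) / t_half = ln(2) / 5.2851e+11 = 1.311512e-12 /s
SA = lambda * N_A / M
SA = 1.311512e-12 * 6.022e23 / 243
SA = 3.2502e+09 Bq/g

3.2502e+09


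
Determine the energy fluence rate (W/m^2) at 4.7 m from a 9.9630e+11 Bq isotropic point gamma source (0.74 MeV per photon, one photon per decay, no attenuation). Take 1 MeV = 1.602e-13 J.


psi = A * E * 1.602e-13 / (4*pi*r^2)
psi = 9.9630e+11 * 0.74 * 1.602e-13 / (4*pi*4.7^2)
psi = 4.2548e-04 W/m^2

4.2548e-04


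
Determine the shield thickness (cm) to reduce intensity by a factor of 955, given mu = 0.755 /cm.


x = ln(factor) / mu
x = ln(955) / 0.755
x = 9.0884 cm

9.0884


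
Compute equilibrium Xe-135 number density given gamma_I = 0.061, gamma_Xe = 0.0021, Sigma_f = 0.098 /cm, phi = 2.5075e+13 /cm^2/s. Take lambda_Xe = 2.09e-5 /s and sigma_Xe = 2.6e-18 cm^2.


Xe_eq = (gamma_I + gamma_Xe) * Sigma_f * phi / (lambda_Xe + sigma_Xe * phi)
Numerator = (0.061 + 0.0021) * 0.098 * 2.5075e+13 = 1.550588e+11
Denominator = 2.09e-5 + 2.6e-18 * 2.5075e+13 = 8.609500e-05
Xe_eq = 1.550588e+11 / 8.609500e-05 = 1.8010e+15 /cm^3

1.8010e+15


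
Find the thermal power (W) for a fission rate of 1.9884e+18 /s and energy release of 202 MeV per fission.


P = fission_rate * E_MeV * 1.602e-13
P = 1.9884e+18 * 202 * 1.602e-13
P = 6.4345e+07 W

6.4345e+07


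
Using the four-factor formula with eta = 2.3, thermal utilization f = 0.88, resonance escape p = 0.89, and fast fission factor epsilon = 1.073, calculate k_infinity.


k_inf = eta * f * p * epsilon
k_inf = 2.3 * 0.88 * 0.89 * 1.073
k_inf = 1.9329

1.9329


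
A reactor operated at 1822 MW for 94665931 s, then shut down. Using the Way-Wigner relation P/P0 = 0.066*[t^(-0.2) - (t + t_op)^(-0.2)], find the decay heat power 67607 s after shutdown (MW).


P/P0 = 0.066 * [t^(-0.2) - (t + t_op)^(-0.2)]
P/P0 = 0.066 * [67607^(-0.2) - (67607 + 94665931)^(-0.2)]
P/P0 = 0.066 * [0.1081438 - 0.02539214] = 0.005461610
P = 1822 * 0.005461610 = 9.9511 MW

9.9511


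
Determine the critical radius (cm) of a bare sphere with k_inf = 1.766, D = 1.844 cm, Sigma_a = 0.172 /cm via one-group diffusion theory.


L^2 = D / Sigma_a = 1.844 / 0.172 = 10.72093 cm^2
B_m^2 = (k_inf - 1) / L^2 = (1.766 - 1) / 10.72093 = 0.07144903 /cm^2
For a bare sphere: B_g = pi/R, so R_c = pi / sqrt(B_m^2)
R_c = pi / sqrt(0.07144903) = 11.753 cm

11.753


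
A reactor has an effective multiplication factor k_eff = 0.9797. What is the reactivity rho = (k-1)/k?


rho = (k_eff - 1) / k_eff
rho = (0.9797 - 1) / 0.9797
rho = -0.020721

-0.020721


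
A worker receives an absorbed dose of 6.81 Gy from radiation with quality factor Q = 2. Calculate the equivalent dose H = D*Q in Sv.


H = D * Q
H = 6.81 * 2
H = 13.620 Sv

13.620


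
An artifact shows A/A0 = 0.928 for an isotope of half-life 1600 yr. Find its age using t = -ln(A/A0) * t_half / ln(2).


lambda = ln(2) / t_half = ln(2) / 1600 = 4.332170e-04 /yr
t = -ln(A/A0) / lambda
t = -ln(0.928) / 4.332170e-04
t = 172.49 yr

172.49


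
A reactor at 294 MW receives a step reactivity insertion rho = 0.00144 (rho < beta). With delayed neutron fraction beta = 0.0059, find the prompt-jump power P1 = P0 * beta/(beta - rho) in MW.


P1/P0 = beta / (beta - rho)
P1/P0 = 0.0059 / (0.0059 - 0.00144) = 1.322870
P1 = 294 * 1.322870 = 388.92 MW

388.92


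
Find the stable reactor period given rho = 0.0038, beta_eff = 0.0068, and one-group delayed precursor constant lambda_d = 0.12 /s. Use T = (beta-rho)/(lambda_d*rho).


T = (beta - rho) / (lambda_d * rho)
T = (0.0068 - 0.0038) / (0.12 * 0.0038)
T = 6.5789 s

6.5789


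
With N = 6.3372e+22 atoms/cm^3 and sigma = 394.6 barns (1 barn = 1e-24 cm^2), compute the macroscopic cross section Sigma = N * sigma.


Sigma = N * sigma_barns * 1e-24
Sigma = 6.3372e+22 * 394.6 * 1e-24
Sigma = 25.007 /cm

25.007


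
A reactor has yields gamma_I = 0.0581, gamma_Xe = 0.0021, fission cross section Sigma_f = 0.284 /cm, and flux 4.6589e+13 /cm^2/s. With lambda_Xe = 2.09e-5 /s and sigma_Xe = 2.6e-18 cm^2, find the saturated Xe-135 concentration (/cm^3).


Xe_eq = (gamma_I + gamma_Xe) * Sigma_f * phi / (lambda_Xe + sigma_Xe * phi)
Numerator = (0.0581 + 0.0021) * 0.284 * 4.6589e+13 = 7.965228e+11
Denominator = 2.09e-5 + 2.6e-18 * 4.6589e+13 = 1.420314e-04
Xe_eq = 7.965228e+11 / 1.420314e-04 = 5.6081e+15 /cm^3

5.6081e+15


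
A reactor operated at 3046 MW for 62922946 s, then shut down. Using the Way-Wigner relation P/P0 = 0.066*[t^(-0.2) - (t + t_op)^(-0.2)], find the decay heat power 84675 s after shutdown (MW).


P/P0 = 0.066 * [t^(-0.2) - (t + t_op)^(-0.2)]
P/P0 = 0.066 * [84675^(-0.2) - (84675 + 62922946)^(-0.2)]
P/P0 = 0.066 * [0.1033830 - 0.02754999] = 0.005004979
P = 3046 * 0.005004979 = 15.245 MW

15.245


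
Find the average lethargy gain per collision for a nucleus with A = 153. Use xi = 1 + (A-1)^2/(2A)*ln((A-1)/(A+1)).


xi = 1 + (A-1)^2/(2A) * ln((A-1)/(A+1))
xi = 1 + (153-1)^2/(2*153) * ln((153-1)/(153 +1))
xi = 0.013015

0.013015


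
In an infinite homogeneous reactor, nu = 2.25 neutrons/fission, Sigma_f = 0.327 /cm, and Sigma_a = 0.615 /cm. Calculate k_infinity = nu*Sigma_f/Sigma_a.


k_inf = nu * Sigma_f / Sigma_a
k_inf = 2.25 * 0.327 / 0.615
k_inf = 1.1963

1.1963


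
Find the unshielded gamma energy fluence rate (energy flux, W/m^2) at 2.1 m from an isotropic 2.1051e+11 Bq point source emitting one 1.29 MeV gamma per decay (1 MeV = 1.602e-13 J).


psi = A * E * 1.602e-13 / (4*pi*r^2)
psi = 2.1051e+11 * 1.29 * 1.602e-13 / (4*pi*2.1^2)
psi = 7.8501e-04 W/m^2

7.8501e-04


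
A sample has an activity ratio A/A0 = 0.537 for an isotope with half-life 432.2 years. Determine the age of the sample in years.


lambda = ln(2) / t_half = ln(2) / 432.2 = 0.001603765 /yr
t = -ln(A/A0) / lambda
t = -ln(0.537) / 0.001603765
t = 387.69 yr

387.69


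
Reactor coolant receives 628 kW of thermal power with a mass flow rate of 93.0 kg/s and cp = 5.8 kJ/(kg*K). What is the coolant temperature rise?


dT = Q / (m_dot * cp)
dT = 628 / (93.0 * 5.8)
dT = 1.1643 C

1.1643


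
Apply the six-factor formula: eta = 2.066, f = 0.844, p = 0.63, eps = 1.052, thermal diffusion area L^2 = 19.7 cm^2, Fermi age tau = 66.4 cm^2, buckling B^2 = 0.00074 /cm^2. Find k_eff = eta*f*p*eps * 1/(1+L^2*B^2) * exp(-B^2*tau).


k_inf = eta*f*p*eps = 2.066*0.844*0.63*1.052 = 1.155657
P_TNL = 1/(1 + L^2*B^2) = 1/(1 + 19.7*0.00074) = 0.9856315
P_FNL = exp(-B^2*tau) = exp(-0.00074*66.4) = 0.9520516
k_eff = k_inf * P_TNL * P_FNL = 1.155657 * 0.9856315 * 0.9520516
k_eff = 1.0844

1.0844


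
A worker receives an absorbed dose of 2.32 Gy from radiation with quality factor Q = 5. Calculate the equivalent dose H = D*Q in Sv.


H = D * Q
H = 2.32 * 5
H = 11.600 Sv

11.600


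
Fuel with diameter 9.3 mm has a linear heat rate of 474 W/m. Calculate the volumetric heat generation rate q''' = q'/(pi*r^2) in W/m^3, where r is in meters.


r = D / 2 / 1000 = 9.3 / 2 / 1000 = 0.00465 m
q''' = q' / (pi * r^2)
q''' = 474 / (pi * 0.00465^2)
q''' = 6.9779e+06 W/m^3

6.9779e+06


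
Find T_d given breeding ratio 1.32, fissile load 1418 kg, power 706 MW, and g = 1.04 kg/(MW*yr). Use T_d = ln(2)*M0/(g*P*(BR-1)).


Breeding gain G = BR - 1 = 1.32 - 1 = 0.32
Fissile production rate = g * P * G = 1.04 * 706 * 0.32 = 234.9568 kg/yr
T_d = ln(2) * M0 / (g * P * G)
T_d = ln(2) * 1418 / 234.9568 = 4.1832 yr

4.1832


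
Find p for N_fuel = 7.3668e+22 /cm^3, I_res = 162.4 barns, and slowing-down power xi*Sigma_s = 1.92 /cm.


p = exp(-N * I * 1e-24 / (xi*Sigma_s))
p = exp(-7.3668e+22 * 162.4 * 1e-24 / 1.92)
p = 0.0019673

0.0019673


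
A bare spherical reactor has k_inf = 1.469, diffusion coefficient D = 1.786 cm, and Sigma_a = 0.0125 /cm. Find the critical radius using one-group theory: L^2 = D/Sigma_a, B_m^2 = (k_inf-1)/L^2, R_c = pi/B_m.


L^2 = D / Sigma_a = 1.786 / 0.0125 = 142.8800 cm^2
B_m^2 = (k_inf - 1) / L^2 = (1.469 - 1) / 142.8800 = 0.003282475 /cm^2
For a bare sphere: B_g = pi/R, so R_c = pi / sqrt(B_m^2)
R_c = pi / sqrt(0.003282475) = 54.834 cm

54.834


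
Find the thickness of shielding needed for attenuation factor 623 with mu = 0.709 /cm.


x = ln(factor) / mu
x = ln(623) / 0.709
x = 9.0755 cm

9.0755


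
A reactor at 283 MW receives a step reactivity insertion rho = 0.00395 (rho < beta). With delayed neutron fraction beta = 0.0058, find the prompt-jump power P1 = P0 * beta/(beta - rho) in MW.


P1/P0 = beta / (beta - rho)
P1/P0 = 0.0058 / (0.0058 - 0.00395) = 3.135135
P1 = 283 * 3.135135 = 887.24 MW

887.24


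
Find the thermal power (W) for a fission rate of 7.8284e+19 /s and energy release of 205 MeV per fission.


P = fission_rate * E_MeV * 1.602e-13
P = 7.8284e+19 * 205 * 1.602e-13
P = 2.5709e+09 W

2.5709e+09


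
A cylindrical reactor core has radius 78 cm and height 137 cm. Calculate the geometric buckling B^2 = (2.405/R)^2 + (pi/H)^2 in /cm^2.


B^2 = (2.405/R)^2 + (pi/H)^2
B^2 = (2.405/78)^2 + (pi/137)^2
B^2 = 0.0014765 /cm^2

0.0014765


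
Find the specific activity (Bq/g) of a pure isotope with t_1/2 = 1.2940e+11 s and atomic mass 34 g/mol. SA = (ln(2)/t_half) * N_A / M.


lambda = ln(2) / t_half = ln(2) / 1.2940e+11 = 5.356624e-12 /s
SA = lambda * N_A / M
SA = 5.356624e-12 * 6.022e23 / 34
SA = 9.4875e+10 Bq/g

9.4875e+10


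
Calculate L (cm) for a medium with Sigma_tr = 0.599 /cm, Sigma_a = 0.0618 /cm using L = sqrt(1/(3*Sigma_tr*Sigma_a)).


D = 1 / (3 * Sigma_tr) = 1 / (3 * 0.599) = 0.5564830 cm
L = sqrt(D / Sigma_a)
L = sqrt(0.5564830 / 0.0618)
L = 3.0008 cm

3.0008


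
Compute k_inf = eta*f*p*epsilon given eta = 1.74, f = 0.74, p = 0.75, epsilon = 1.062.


k_inf = eta * f * p * epsilon
k_inf = 1.74 * 0.74 * 0.75 * 1.062
k_inf = 1.0256

1.0256


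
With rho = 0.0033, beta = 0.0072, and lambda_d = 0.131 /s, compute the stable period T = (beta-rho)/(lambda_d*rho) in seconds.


T = (beta - rho) / (lambda_d * rho)
T = (0.0072 - 0.0033) / (0.131 * 0.0033)
T = 9.0215 s

9.0215


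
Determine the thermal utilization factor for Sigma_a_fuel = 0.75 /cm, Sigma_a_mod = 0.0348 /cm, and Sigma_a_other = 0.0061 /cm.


f = Sigma_a_fuel / (Sigma_a_fuel + Sigma_a_mod + Sigma_a_other)
f = 0.75 / (0.75 + 0.0348 + 0.0061)
f = 0.94829

0.94829


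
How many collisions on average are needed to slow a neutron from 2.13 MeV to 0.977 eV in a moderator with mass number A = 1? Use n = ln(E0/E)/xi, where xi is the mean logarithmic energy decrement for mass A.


xi = 1 + (A-1)^2/(2A)*ln((A-1)/(A+1)) = 1 (for A = 1)
n = ln(E0/E) / xi
n = ln(2.13e6 / 0.977) / 1
n = ln(2.180143e+06) / 1 = 14.595

14.595


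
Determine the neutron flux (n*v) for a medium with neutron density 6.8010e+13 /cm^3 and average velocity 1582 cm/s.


phi = n * v
phi = 6.8010e+13 * 1582
phi = 1.0759e+17 /cm^2/s

1.0759e+17


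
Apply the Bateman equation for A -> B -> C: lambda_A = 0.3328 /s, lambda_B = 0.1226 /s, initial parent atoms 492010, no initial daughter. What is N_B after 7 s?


N_B(t) = lambda_A * N_A0 / (lambda_B - lambda_A) * [exp(-lambda_A*t) - exp(-lambda_B*t)]
exp(-0.3328*7) = 0.09733467; exp(-0.1226*7) = 0.4239245
N_B = 0.3328 * 492010 / (0.1226 - 0.3328) * (0.09733467 - 0.4239245)
N_B = 254406

254406


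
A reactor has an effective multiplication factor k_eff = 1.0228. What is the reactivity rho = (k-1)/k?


rho = (k_eff - 1) / k_eff
rho = (1.0228 - 1) / 1.0228
rho = 0.022292

0.022292


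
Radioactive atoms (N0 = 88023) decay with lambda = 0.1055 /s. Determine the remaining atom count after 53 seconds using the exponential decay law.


N = N0 * exp(-lambda * t)
N = 88023 * exp(-0.1055 * 53)
N = 328.28

328.28


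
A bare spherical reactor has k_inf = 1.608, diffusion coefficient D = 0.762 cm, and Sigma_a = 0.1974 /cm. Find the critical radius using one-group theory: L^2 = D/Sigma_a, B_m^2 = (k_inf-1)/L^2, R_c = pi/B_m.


L^2 = D / Sigma_a = 0.762 / 0.1974 = 3.860182 cm^2
B_m^2 = (k_inf - 1) / L^2 = (1.608 - 1) / 3.860182 = 0.1575055 /cm^2
For a bare sphere: B_g = pi/R, so R_c = pi / sqrt(B_m^2)
R_c = pi / sqrt(0.1575055) = 7.9159 cm

7.9159


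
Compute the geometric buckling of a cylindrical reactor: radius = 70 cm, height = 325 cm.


B^2 = (2.405/R)^2 + (pi/H)^2
B^2 = (2.405/70)^2 + (pi/325)^2
B^2 = 0.0012739 /cm^2

0.0012739


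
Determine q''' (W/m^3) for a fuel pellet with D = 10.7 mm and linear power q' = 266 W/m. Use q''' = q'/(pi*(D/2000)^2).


r = D / 2 / 1000 = 10.7 / 2 / 1000 = 0.00535 m
q''' = q' / (pi * r^2)
q''' = 266 / (pi * 0.00535^2)
q''' = 2.9582e+06 W/m^3

2.9582e+06


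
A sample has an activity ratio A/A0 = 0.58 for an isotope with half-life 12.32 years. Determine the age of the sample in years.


lambda = ln(2) / t_half = ln(2) / 12.32 = 0.05626195 /yr
t = -ln(A/A0) / lambda
t = -ln(0.58) / 0.05626195
t = 9.6820 yr

9.6820


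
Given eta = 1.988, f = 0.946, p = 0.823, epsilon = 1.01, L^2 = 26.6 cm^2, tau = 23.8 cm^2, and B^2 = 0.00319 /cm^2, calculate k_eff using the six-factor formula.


k_inf = eta*f*p*eps = 1.988*0.946*0.823*1.01 = 1.563251
P_TNL = 1/(1 + L^2*B^2) = 1/(1 + 26.6*0.00319) = 0.9217830
P_FNL = exp(-B^2*tau) = exp(-0.00319*23.8) = 0.9268885
k_eff = k_inf * P_TNL * P_FNL = 1.563251 * 0.9217830 * 0.9268885
k_eff = 1.3356

1.3356


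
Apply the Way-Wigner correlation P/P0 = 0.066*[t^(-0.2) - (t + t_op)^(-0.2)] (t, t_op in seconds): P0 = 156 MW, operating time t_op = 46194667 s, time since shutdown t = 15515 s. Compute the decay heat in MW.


P/P0 = 0.066 * [t^(-0.2) - (t + t_op)^(-0.2)]
P/P0 = 0.066 * [15515^(-0.2) - (15515 + 46194667)^(-0.2)]
P/P0 = 0.066 * [0.1451609 - 0.02931247] = 0.007645996
P = 156 * 0.007645996 = 1.1928 MW

1.1928


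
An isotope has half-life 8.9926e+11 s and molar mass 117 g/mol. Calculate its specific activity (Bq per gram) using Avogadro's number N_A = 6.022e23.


lambda = ln(2) / t_half = ln(2) / 8.9926e+11 = 7.707973e-13 /s
SA = lambda * N_A / M
SA = 7.707973e-13 * 6.022e23 / 117
SA = 3.9673e+09 Bq/g

3.9673e+09


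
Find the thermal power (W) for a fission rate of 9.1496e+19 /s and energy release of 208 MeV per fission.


P = fission_rate * E_MeV * 1.602e-13
P = 9.1496e+19 * 208 * 1.602e-13
P = 3.0488e+09 W

3.0488e+09


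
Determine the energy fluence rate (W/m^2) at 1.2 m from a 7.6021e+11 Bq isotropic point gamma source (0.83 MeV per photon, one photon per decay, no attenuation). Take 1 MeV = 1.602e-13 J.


psi = A * E * 1.602e-13 / (4*pi*r^2)
psi = 7.6021e+11 * 0.83 * 1.602e-13 / (4*pi*1.2^2)
psi = 0.0055860 W/m^2

0.0055860


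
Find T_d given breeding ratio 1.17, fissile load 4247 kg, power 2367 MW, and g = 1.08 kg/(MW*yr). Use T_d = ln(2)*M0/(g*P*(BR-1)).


Breeding gain G = BR - 1 = 1.17 - 1 = 0.17
Fissile production rate = g * P * G = 1.08 * 2367 * 0.17 = 434.5812 kg/yr
T_d = ln(2) * M0 / (g * P * G)
T_d = ln(2) * 4247 / 434.5812 = 6.7739 yr

6.7739


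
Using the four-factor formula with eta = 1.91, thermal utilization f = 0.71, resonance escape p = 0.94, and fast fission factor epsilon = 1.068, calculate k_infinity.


k_inf = eta * f * p * epsilon
k_inf = 1.91 * 0.71 * 0.94 * 1.068
k_inf = 1.3614

1.3614


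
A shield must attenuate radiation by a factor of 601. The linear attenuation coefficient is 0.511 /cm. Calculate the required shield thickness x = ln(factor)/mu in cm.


x = ln(factor) / mu
x = ln(601) / 0.511
x = 12.522 cm

12.522


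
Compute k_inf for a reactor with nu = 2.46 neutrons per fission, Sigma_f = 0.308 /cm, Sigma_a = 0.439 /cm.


k_inf = nu * Sigma_f / Sigma_a
k_inf = 2.46 * 0.308 / 0.439
k_inf = 1.7259

1.7259


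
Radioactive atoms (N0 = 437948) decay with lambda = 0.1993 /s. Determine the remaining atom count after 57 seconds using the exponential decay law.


N = N0 * exp(-lambda * t)
N = 437948 * exp(-0.1993 * 57)
N = 5.1026

5.1026


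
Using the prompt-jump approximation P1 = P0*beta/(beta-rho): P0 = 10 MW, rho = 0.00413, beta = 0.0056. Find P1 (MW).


P1/P0 = beta / (beta - rho)
P1/P0 = 0.0056 / (0.0056 - 0.00413) = 3.809524
P1 = 10 * 3.809524 = 38.095 MW

38.095


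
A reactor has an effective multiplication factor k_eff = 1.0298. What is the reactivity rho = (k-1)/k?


rho = (k_eff - 1) / k_eff
rho = (1.0298 - 1) / 1.0298
rho = 0.028938

0.028938


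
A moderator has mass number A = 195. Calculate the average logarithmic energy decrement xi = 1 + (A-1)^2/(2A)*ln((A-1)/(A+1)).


xi = 1 + (A-1)^2/(2A) * ln((A-1)/(A+1))
xi = 1 + (195-1)^2/(2*195) * ln((195-1)/(195 +1))
xi = 0.010221

0.010221


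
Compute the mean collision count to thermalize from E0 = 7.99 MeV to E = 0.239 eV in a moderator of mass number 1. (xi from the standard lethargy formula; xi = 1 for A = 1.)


xi = 1 + (A-1)^2/(2A)*ln((A-1)/(A+1)) = 1 (for A = 1)
n = ln(E0/E) / xi
n = ln(7.99e6 / 0.239) / 1
n = ln(3.343096e+07) / 1 = 17.325

17.325


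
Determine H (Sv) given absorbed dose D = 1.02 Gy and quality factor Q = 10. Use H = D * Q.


H = D * Q
H = 1.02 * 10
H = 10.200 Sv

10.200


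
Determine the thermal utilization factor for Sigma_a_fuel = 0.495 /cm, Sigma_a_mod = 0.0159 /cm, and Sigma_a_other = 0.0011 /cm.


f = Sigma_a_fuel / (Sigma_a_fuel + Sigma_a_mod + Sigma_a_other)
f = 0.495 / (0.495 + 0.0159 + 0.0011)
f = 0.96680

0.96680


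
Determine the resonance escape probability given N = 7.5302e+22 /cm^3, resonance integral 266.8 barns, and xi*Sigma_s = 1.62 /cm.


p = exp(-N * I * 1e-24 / (xi*Sigma_s))
p = exp(-7.5302e+22 * 266.8 * 1e-24 / 1.62)
p = 4.1121e-06

4.1121e-06


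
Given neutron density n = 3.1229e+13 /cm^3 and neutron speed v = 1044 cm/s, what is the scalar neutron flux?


phi = n * v
phi = 3.1229e+13 * 1044
phi = 3.2603e+16 /cm^2/s

3.2603e+16


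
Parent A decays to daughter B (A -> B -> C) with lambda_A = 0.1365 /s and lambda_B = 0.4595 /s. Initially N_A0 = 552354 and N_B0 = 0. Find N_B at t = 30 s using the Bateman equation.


N_B(t) = lambda_A * N_A0 / (lambda_B - lambda_A) * [exp(-lambda_A*t) - exp(-lambda_B*t)]
exp(-0.1365*30) = 0.01665575; exp(-0.4595*30) = 1.030981e-06
N_B = 0.1365 * 552354 / (0.4595 - 0.1365) * (0.01665575 - 1.030981e-06)
N_B = 3887.6

3887.6


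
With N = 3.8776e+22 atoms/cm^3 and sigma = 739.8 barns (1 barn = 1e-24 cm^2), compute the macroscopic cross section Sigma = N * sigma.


Sigma = N * sigma_barns * 1e-24
Sigma = 3.8776e+22 * 739.8 * 1e-24
Sigma = 28.686 /cm

28.686


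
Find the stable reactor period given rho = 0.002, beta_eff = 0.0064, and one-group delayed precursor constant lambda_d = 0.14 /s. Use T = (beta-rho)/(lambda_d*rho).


T = (beta - rho) / (lambda_d * rho)
T = (0.0064 - 0.002) / (0.14 * 0.002)
T = 15.714 s

15.714


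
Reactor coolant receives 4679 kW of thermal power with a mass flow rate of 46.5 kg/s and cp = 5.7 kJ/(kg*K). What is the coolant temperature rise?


dT = Q / (m_dot * cp)
dT = 4679 / (46.5 * 5.7)
dT = 17.653 C

17.653


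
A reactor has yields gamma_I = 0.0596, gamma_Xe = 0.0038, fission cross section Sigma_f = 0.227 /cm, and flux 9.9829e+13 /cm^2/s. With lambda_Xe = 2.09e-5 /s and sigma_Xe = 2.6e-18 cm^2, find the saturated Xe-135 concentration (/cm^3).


Xe_eq = (gamma_I + gamma_Xe) * Sigma_f * phi / (lambda_Xe + sigma_Xe * phi)
Numerator = (0.0596 + 0.0038) * 0.227 * 9.9829e+13 = 1.436719e+12
Denominator = 2.09e-5 + 2.6e-18 * 9.9829e+13 = 2.804554e-04
Xe_eq = 1.436719e+12 / 2.804554e-04 = 5.1228e+15 /cm^3

5.1228e+15
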